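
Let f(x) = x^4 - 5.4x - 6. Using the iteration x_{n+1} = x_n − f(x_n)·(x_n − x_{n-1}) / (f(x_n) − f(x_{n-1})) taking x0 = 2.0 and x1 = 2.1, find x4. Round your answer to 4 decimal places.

2.0293

f(2.0) = -0.800000, f(2.1) = 2.108100
x2 = 2.100000 − 2.108100·(2.100000 − 2.000000) / (2.108100 − (-0.800000)) = 2.100000 − (0.210810)/(2.908100) = 2.027509
f(2.027509) = -0.049921
x3 = 2.027509 − (-0.049921)·(2.027509 − 2.100000) / (-0.049921 − 2.108100) = 2.027509 − (0.003619)/(-2.158021) = 2.029186
f(2.029186) = -0.003001
x4 = 2.029186 − (-0.003001)·(2.029186 − 2.027509) / (-0.003001 − (-0.049921)) = 2.029186 − (-0.000005)/(0.046920) = 2.029294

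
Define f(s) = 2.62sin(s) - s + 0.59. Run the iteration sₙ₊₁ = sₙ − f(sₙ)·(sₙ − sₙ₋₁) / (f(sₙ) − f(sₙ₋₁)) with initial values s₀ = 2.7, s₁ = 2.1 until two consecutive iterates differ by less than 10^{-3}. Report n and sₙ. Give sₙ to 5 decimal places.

n = 5, sₙ = 2.38620

f(2.7) = -0.9902647, f(2.1) = 0.7516085
s₂ = 2.1000000 − 0.7516085·(-0.6000000)/(1.7418733) = 2.3588966;  |Δ| = 0.2588966
f(2.3588966) = 0.0787103
s₃ = 2.3588966 − 0.0787103·(0.2588966)/(-0.6728982) = 2.3891803;  |Δ| = 0.0302837
f(2.3891803) = -0.0086675
s₄ = 2.3891803 − (-0.0086675)·(0.0302837)/(-0.0873778) = 2.3861763;  |Δ| = 0.0030040
f(2.3861763) = 0.0000742
s₅ = 2.3861763 − 0.0000742·(-0.0030040)/(0.0087417) = 2.3862018;  |Δ| = 0.0000255
|s₅ − s₄| = 0.0000255 < 10^{-3}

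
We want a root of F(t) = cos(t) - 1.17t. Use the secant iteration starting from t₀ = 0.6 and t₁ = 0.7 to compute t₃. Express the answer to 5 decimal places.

F(0.6) = 0.1233356, F(0.7) = -0.0541578
t₂ = 0.7000000 − (-0.0541578)·(0.7000000 − 0.6000000) / (-0.0541578 − 0.1233356) = 0.7000000 − (-0.0054158)/(-0.1774934) = 0.6694874
F(0.6694874) = 0.0008396
t₃ = 0.6694874 − 0.0008396·(0.6694874 − 0.7000000) / (0.0008396 − (-0.0541578)) = 0.6694874 − (-0.0000256)/(0.0549974) = 0.6699532

0.66995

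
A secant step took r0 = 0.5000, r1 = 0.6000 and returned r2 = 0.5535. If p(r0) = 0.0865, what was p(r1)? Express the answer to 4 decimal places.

-0.0752

The secant line through (0.5000, 0.0865) and (0.6000, p(r1)) crosses zero at r2 = 0.5535.
So (0.5000, 0.0865), (0.6000, p(r1)), (0.5535, 0) are collinear:
p(r1) = 0.0865 · (0.6000 − 0.5535) / (0.5000 − 0.5535) = 0.0865 · (0.046500)/(-0.053500) = -0.075182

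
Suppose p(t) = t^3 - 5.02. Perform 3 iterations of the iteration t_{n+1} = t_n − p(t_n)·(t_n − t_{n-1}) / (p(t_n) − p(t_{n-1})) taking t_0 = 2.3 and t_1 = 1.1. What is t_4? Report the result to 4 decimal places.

1.6993

p(2.3) = 7.147000, p(1.1) = -3.689000
t_2 = 1.100000 − (-3.689000)·(1.100000 − 2.300000) / (-3.689000 − 7.147000) = 1.100000 − (4.426800)/(-10.836000) = 1.508527
p(1.508527) = -1.587114
t_3 = 1.508527 − (-1.587114)·(1.508527 − 1.100000) / (-1.587114 − (-3.689000)) = 1.508527 − (-0.648379)/(2.101886) = 1.817002
p(1.817002) = 0.978826
t_4 = 1.817002 − 0.978826·(1.817002 − 1.508527) / (0.978826 − (-1.587114)) = 1.817002 − (0.301943)/(2.565940) = 1.699329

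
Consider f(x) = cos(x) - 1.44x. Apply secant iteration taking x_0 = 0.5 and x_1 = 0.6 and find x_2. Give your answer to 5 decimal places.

0.58030

f(0.5) = 0.1575826, f(0.6) = -0.0386644
x_2 = 0.6000000 − (-0.0386644)·(0.6000000 − 0.5000000) / (-0.0386644 − 0.1575826) = 0.6000000 − (-0.0038664)/(-0.1962469) = 0.5802981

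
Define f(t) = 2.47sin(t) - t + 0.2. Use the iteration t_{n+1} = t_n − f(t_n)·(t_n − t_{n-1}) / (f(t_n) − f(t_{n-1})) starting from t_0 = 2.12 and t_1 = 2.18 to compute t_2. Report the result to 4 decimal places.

f(2.12) = 0.186763, f(2.18) = 0.045657
t_2 = 2.180000 − 0.045657·(2.180000 − 2.120000) / (0.045657 − 0.186763) = 2.180000 − (0.002739)/(-0.141106) = 2.199414

2.1994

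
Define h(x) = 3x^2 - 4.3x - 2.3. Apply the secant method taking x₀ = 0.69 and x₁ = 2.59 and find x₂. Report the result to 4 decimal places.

1.3829

h(0.69) = -3.838700, h(2.59) = 6.687300
x₂ = 2.590000 − 6.687300·(2.590000 − 0.690000) / (6.687300 − (-3.838700)) = 2.590000 − (12.705870)/(10.526000) = 1.382906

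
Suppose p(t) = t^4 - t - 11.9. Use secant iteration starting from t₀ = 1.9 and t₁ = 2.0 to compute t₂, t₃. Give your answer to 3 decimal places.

1.927, 1.928

p(1.9) = -0.76790, p(2.0) = 2.10000
t₂ = 2.00000 − 2.10000·(2.00000 − 1.90000) / (2.10000 − (-0.76790)) = 2.00000 − (0.21000)/(2.86790) = 1.92678
p(1.92678) = -0.04438
t₃ = 1.92678 − (-0.04438)·(1.92678 − 2.00000) / (-0.04438 − 2.10000) = 1.92678 − (0.00325)/(-2.14438) = 1.92829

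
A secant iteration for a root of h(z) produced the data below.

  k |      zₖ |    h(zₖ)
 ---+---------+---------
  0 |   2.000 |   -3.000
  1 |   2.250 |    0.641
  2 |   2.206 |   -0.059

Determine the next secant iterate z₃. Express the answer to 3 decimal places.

2.210

z₃ = 2.206 − (-0.059)·(2.206 − 2.250) / (-0.059 − 0.641)
   = 2.206 − (0.00260)/(-0.70000) = 2.20971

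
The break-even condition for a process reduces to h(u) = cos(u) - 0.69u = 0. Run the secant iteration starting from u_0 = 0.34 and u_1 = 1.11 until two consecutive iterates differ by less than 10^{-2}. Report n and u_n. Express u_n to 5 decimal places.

n = 4, u_n = 0.90042

h(0.34) = 0.7081547, h(1.11) = -0.3212385
u_2 = 1.1100000 − (-0.3212385)·(0.7700000)/(-1.0293931) = 0.8697093;  |Δ| = 0.2402907
h(0.8697093) = 0.0449493
u_3 = 0.8697093 − 0.0449493·(-0.2402907)/(0.3661878) = 0.8992048;  |Δ| = 0.0294955
h(0.8992048) = 0.0017813
u_4 = 0.8992048 − 0.0017813·(0.0294955)/(-0.0431680) = 0.9004220;  |Δ| = 0.0012171
|u_4 − u_3| = 0.0012171 < 10^{-2}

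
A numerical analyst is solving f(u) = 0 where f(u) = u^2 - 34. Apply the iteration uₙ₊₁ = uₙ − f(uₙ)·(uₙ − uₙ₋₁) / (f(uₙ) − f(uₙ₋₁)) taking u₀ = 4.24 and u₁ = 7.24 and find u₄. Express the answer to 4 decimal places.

f(4.24) = -16.022400, f(7.24) = 18.417600
u₂ = 7.240000 − 18.417600·(7.240000 − 4.240000) / (18.417600 − (-16.022400)) = 7.240000 − (55.252800)/(34.440000) = 5.635679
f(5.635679) = -2.239117
u₃ = 5.635679 − (-2.239117)·(5.635679 − 7.240000) / (-2.239117 − 18.417600) = 5.635679 − (3.592262)/(-20.656717) = 5.809582
f(5.809582) = -0.248754
u₄ = 5.809582 − (-0.248754)·(5.809582 − 5.635679) / (-0.248754 − (-2.239117)) = 5.809582 − (-0.043259)/(1.990364) = 5.831316

5.8313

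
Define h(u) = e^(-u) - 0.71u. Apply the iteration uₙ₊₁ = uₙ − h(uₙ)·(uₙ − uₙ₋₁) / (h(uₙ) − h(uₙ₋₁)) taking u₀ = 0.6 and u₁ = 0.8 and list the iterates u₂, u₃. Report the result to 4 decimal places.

0.7017, 0.6996

h(0.6) = 0.122812, h(0.8) = -0.118671
u₂ = 0.800000 − (-0.118671)·(0.800000 − 0.600000) / (-0.118671 − 0.122812) = 0.800000 − (-0.023734)/(-0.241483) = 0.701715
h(0.701715) = -0.002483
u₃ = 0.701715 − (-0.002483)·(0.701715 − 0.800000) / (-0.002483 − (-0.118671)) = 0.701715 − (0.000244)/(0.116188) = 0.699614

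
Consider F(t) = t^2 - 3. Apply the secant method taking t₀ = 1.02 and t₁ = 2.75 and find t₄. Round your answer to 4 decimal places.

F(1.02) = -1.959600, F(2.75) = 4.562500
t₂ = 2.750000 − 4.562500·(2.750000 − 1.020000) / (4.562500 − (-1.959600)) = 2.750000 − (7.893125)/(6.522100) = 1.539788
F(1.539788) = -0.629054
t₃ = 1.539788 − (-0.629054)·(1.539788 − 2.750000) / (-0.629054 − 4.562500) = 1.539788 − (0.761288)/(-5.191554) = 1.686428
F(1.686428) = -0.155962
t₄ = 1.686428 − (-0.155962)·(1.686428 − 1.539788) / (-0.155962 − (-0.629054)) = 1.686428 − (-0.022870)/(0.473092) = 1.734770

1.7348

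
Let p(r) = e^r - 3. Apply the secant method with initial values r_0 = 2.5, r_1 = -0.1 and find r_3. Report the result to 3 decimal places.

p(2.5) = 9.18249, p(-0.1) = -2.09516
r_2 = -0.10000 − (-2.09516)·(-0.10000 − 2.50000) / (-2.09516 − 9.18249) = -0.10000 − (5.44742)/(-11.27766) = 0.38303
p(0.38303) = -1.53328
r_3 = 0.38303 − (-1.53328)·(0.38303 − (-0.10000)) / (-1.53328 − (-2.09516)) = 0.38303 − (-0.74062)/(0.56188) = 1.70113

1.701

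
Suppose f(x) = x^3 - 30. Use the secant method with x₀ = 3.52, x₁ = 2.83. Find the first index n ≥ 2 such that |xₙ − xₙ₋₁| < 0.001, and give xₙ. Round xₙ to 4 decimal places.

f(3.52) = 13.614208, f(2.83) = -7.334813
x₂ = 2.830000 − (-7.334813)·(-0.690000)/(-20.949021) = 3.071587;  |Δ| = 0.241587
f(3.071587) = -1.020649
x₃ = 3.071587 − (-1.020649)·(0.241587)/(6.314164) = 3.110639;  |Δ| = 0.039051
f(3.110639) = 0.098768
x₄ = 3.110639 − 0.098768·(0.039051)/(1.119416) = 3.107193;  |Δ| = 0.003446
f(3.107193) = -0.001140
x₅ = 3.107193 − (-0.001140)·(-0.003446)/(-0.099907) = 3.107232;  |Δ| = 0.000039
|x₅ − x₄| = 0.000039 < 0.001

n = 5, xₙ = 3.1072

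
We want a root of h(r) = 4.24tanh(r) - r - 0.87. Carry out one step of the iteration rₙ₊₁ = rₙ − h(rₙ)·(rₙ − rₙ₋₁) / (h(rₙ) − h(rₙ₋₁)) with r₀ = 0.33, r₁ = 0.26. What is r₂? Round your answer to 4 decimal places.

h(0.33) = 0.150528, h(0.26) = -0.051787
r₂ = 0.260000 − (-0.051787)·(0.260000 − 0.330000) / (-0.051787 − 0.150528) = 0.260000 − (0.003625)/(-0.202315) = 0.277918

0.2779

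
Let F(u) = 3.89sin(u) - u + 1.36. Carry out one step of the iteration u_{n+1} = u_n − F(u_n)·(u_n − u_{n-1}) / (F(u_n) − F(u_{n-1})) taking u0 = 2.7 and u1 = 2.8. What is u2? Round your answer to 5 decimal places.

F(2.7) = 0.3225077, F(2.8) = -0.1368961
u2 = 2.8000000 − (-0.1368961)·(2.8000000 − 2.7000000) / (-0.1368961 − 0.3225077) = 2.8000000 − (-0.0136896)/(-0.4594038) = 2.7702014

2.77020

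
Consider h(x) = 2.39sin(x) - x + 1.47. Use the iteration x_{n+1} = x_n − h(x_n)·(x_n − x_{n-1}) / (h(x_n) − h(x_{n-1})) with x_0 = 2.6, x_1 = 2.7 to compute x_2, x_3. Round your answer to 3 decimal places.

h(2.6) = 0.10205, h(2.7) = -0.20856
x_2 = 2.70000 − (-0.20856)·(2.70000 − 2.60000) / (-0.20856 − 0.10205) = 2.70000 − (-0.02086)/(-0.31061) = 2.63285
h(2.63285) = 0.00126
x_3 = 2.63285 − 0.00126·(2.63285 − 2.70000) / (0.00126 − (-0.20856)) = 2.63285 − (-0.00008)/(0.20982) = 2.63326

2.633, 2.633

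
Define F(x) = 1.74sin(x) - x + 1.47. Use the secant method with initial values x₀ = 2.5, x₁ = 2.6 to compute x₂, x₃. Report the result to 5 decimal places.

F(2.5) = 0.0113415, F(2.6) = -0.2330276
x₂ = 2.6000000 − (-0.2330276)·(2.6000000 − 2.5000000) / (-0.2330276 − 0.0113415) = 2.6000000 − (-0.0233028)/(-0.2443691) = 2.5046411
F(2.5046411) = 0.0002195
x₃ = 2.5046411 − 0.0002195·(2.5046411 − 2.6000000) / (0.0002195 − (-0.2330276)) = 2.5046411 − (-0.0000209)/(0.2332471) = 2.5047309

2.50464, 2.50473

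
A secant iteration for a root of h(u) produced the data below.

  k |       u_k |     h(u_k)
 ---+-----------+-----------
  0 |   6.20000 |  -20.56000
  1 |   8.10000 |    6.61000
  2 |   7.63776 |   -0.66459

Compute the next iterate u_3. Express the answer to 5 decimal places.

7.67999

u_3 = 7.63776 − (-0.66459)·(7.63776 − 8.10000) / (-0.66459 − 6.61000)
   = 7.63776 − (0.3072001)/(-7.2745900) = 7.6799892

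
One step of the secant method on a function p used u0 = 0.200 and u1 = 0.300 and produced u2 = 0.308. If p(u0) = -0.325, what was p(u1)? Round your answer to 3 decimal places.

-0.024

The secant line through (0.200, -0.325) and (0.300, p(u1)) crosses zero at u2 = 0.308.
So (0.200, -0.325), (0.300, p(u1)), (0.308, 0) are collinear:
p(u1) = -0.325 · (0.300 − 0.308) / (0.200 − 0.308) = -0.325 · (-0.00800)/(-0.10800) = -0.02407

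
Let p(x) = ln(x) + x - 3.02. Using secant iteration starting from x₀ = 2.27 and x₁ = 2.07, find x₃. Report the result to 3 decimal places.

2.222

p(2.27) = 0.06978, p(2.07) = -0.22245
x₂ = 2.07000 − (-0.22245)·(2.07000 − 2.27000) / (-0.22245 − 0.06978) = 2.07000 − (0.04449)/(-0.29223) = 2.22224
p(2.22224) = 0.00076
x₃ = 2.22224 − 0.00076·(2.22224 − 2.07000) / (0.00076 − (-0.22245)) = 2.22224 − (0.00012)/(0.22321) = 2.22172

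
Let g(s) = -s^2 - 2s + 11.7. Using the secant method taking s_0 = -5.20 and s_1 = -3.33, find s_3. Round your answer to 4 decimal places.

g(-5.20) = -4.940000, g(-3.33) = 7.271100
s_2 = -3.330000 − 7.271100·(-3.330000 − (-5.200000)) / (7.271100 − (-4.940000)) = -3.330000 − (13.596957)/(12.211100) = -4.443492
g(-4.443492) = 0.842366
s_3 = -4.443492 − 0.842366·(-4.443492 − (-3.330000)) / (0.842366 − 7.271100) = -4.443492 − (-0.937967)/(-6.428734) = -4.589394

-4.5894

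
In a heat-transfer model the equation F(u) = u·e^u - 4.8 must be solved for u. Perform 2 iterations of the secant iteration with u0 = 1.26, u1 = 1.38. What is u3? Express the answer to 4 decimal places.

1.3034

F(1.26) = -0.357969, F(1.38) = 0.685364
u2 = 1.380000 − 0.685364·(1.380000 − 1.260000) / (0.685364 − (-0.357969)) = 1.380000 − (0.082244)/(1.043333) = 1.301172
F(1.301172) = -0.020014
u3 = 1.301172 − (-0.020014)·(1.301172 − 1.380000) / (-0.020014 − 0.685364) = 1.301172 − (0.001578)/(-0.705378) = 1.303409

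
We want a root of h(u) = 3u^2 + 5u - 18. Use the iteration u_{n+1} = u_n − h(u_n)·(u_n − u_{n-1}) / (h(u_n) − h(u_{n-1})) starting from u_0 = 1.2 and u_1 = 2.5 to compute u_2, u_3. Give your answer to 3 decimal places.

h(1.2) = -7.68000, h(2.5) = 13.25000
u_2 = 2.50000 − 13.25000·(2.50000 − 1.20000) / (13.25000 − (-7.68000)) = 2.50000 − (17.22500)/(20.93000) = 1.67702
h(1.67702) = -1.17773
u_3 = 1.67702 − (-1.17773)·(1.67702 − 2.50000) / (-1.17773 − 13.25000) = 1.67702 − (0.96925)/(-14.42773) = 1.74420

1.677, 1.744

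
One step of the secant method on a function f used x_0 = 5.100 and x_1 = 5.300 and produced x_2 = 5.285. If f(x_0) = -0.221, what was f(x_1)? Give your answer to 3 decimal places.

The secant line through (5.100, -0.221) and (5.300, f(x_1)) crosses zero at x_2 = 5.285.
So (5.100, -0.221), (5.300, f(x_1)), (5.285, 0) are collinear:
f(x_1) = -0.221 · (5.300 − 5.285) / (5.100 − 5.285) = -0.221 · (0.01500)/(-0.18500) = 0.01792

0.018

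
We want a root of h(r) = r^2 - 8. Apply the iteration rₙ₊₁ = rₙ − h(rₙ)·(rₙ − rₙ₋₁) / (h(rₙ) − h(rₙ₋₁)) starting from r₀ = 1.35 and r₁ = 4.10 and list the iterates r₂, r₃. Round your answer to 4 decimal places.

h(1.35) = -6.177500, h(4.10) = 8.810000
r₂ = 4.100000 − 8.810000·(4.100000 − 1.350000) / (8.810000 − (-6.177500)) = 4.100000 − (24.227500)/(14.987500) = 2.483486
h(2.483486) = -1.832296
r₃ = 2.483486 − (-1.832296)·(2.483486 − 4.100000) / (-1.832296 − 8.810000) = 2.483486 − (2.961932)/(-10.642296) = 2.761803

2.4835, 2.7618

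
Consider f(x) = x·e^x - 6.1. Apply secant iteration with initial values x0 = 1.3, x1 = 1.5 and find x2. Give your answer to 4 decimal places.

1.4362

f(1.3) = -1.329914, f(1.5) = 0.622534
x2 = 1.500000 − 0.622534·(1.500000 − 1.300000) / (0.622534 − (-1.329914)) = 1.500000 − (0.124507)/(1.952448) = 1.436230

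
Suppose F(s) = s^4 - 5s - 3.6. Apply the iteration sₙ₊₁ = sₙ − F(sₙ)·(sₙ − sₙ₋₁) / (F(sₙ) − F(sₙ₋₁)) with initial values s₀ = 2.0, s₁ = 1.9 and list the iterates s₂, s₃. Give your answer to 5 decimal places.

1.90275, 1.90302

F(2.0) = 2.4000000, F(1.9) = -0.0679000
s₂ = 1.9000000 − (-0.0679000)·(1.9000000 − 2.0000000) / (-0.0679000 − 2.4000000) = 1.9000000 − (0.0067900)/(-2.4679000) = 1.9027513
F(1.9027513) = -0.0060071
s₃ = 1.9027513 − (-0.0060071)·(1.9027513 − 1.9000000) / (-0.0060071 − (-0.0679000)) = 1.9027513 − (-0.0000165)/(0.0618929) = 1.9030184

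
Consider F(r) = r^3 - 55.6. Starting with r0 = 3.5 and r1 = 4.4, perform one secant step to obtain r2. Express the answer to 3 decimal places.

F(3.5) = -12.72500, F(4.4) = 29.58400
r2 = 4.40000 − 29.58400·(4.40000 − 3.50000) / (29.58400 − (-12.72500)) = 4.40000 − (26.62560)/(42.30900) = 3.77069

3.771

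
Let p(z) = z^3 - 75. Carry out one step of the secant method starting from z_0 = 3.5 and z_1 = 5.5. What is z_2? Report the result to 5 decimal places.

4.02024

p(3.5) = -32.1250000, p(5.5) = 91.3750000
z_2 = 5.5000000 − 91.3750000·(5.5000000 − 3.5000000) / (91.3750000 − (-32.1250000)) = 5.5000000 − (182.7500000)/(123.5000000) = 4.0202429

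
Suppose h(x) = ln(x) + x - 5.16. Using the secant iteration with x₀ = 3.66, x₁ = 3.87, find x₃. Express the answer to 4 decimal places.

3.8198

h(3.66) = -0.202537, h(3.87) = 0.063255
x₂ = 3.870000 − 0.063255·(3.870000 − 3.660000) / (0.063255 − (-0.202537)) = 3.870000 − (0.013283)/(0.265791) = 3.820023
h(3.820023) = 0.000279
x₃ = 3.820023 − 0.000279·(3.820023 − 3.870000) / (0.000279 − 0.063255) = 3.820023 − (-0.000014)/(-0.062975) = 3.819801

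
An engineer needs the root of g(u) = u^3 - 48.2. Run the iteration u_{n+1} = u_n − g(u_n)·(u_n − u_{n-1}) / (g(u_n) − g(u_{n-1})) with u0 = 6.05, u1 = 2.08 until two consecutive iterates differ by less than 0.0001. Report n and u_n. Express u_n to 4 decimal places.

n = 8, u_n = 3.6393

g(6.05) = 173.245125, g(2.08) = -39.201088
u2 = 2.080000 − (-39.201088)·(-3.970000)/(-212.446213) = 2.812554;  |Δ| = 0.732554
g(2.812554) = -25.951404
u3 = 2.812554 − (-25.951404)·(0.732554)/(13.249684) = 4.247366;  |Δ| = 1.434812
g(4.247366) = 28.422982
u4 = 4.247366 − 28.422982·(1.434812)/(54.374386) = 3.497350;  |Δ| = 0.750016
g(3.497350) = -5.422298
u5 = 3.497350 − (-5.422298)·(-0.750016)/(-33.845280) = 3.617509;  |Δ| = 0.120159
g(3.617509) = -0.859925
u6 = 3.617509 − (-0.859925)·(0.120159)/(4.562373) = 3.640157;  |Δ| = 0.022648
g(3.640157) = 0.034784
u7 = 3.640157 − 0.034784·(0.022648)/(0.894710) = 3.639276;  |Δ| = 0.000880
g(3.639276) = -0.000209
u8 = 3.639276 − (-0.000209)·(-0.000880)/(-0.034993) = 3.639282;  |Δ| = 0.000005
|u8 − u7| = 0.000005 < 0.0001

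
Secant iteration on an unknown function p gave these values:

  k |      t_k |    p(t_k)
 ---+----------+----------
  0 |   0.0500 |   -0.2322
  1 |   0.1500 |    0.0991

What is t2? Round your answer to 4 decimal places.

0.1201

t2 = 0.1500 − 0.0991·(0.1500 − 0.0500) / (0.0991 − (-0.2322))
   = 0.1500 − (0.009910)/(0.331300) = 0.120088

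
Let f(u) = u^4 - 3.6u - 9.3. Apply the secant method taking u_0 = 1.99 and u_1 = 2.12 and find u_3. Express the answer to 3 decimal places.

f(1.99) = -0.78161, f(2.12) = 3.26763
u_2 = 2.12000 − 3.26763·(2.12000 − 1.99000) / (3.26763 − (-0.78161)) = 2.12000 − (0.42479)/(4.04924) = 2.01509
f(2.01509) = -0.06585
u_3 = 2.01509 − (-0.06585)·(2.01509 − 2.12000) / (-0.06585 − 3.26763) = 2.01509 − (0.00691)/(-3.33348) = 2.01717

2.017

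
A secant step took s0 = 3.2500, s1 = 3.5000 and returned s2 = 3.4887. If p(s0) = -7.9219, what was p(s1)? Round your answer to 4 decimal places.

The secant line through (3.2500, -7.9219) and (3.5000, p(s1)) crosses zero at s2 = 3.4887.
So (3.2500, -7.9219), (3.5000, p(s1)), (3.4887, 0) are collinear:
p(s1) = -7.9219 · (3.5000 − 3.4887) / (3.2500 − 3.4887) = -7.9219 · (0.011300)/(-0.238700) = 0.375021

0.3750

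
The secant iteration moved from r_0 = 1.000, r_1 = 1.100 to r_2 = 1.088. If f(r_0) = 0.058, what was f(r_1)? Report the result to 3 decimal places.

-0.008

The secant line through (1.000, 0.058) and (1.100, f(r_1)) crosses zero at r_2 = 1.088.
So (1.000, 0.058), (1.100, f(r_1)), (1.088, 0) are collinear:
f(r_1) = 0.058 · (1.100 − 1.088) / (1.000 − 1.088) = 0.058 · (0.01200)/(-0.08800) = -0.00791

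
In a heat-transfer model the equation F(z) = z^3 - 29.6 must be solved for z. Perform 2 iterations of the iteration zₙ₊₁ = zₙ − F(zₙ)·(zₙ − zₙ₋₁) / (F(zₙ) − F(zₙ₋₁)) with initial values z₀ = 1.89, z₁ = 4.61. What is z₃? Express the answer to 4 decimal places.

F(1.89) = -22.848731, F(4.61) = 68.372181
z₂ = 4.610000 − 68.372181·(4.610000 − 1.890000) / (68.372181 − (-22.848731)) = 4.610000 − (185.972332)/(91.220912) = 2.571297
F(2.571297) = -12.599691
z₃ = 2.571297 − (-12.599691)·(2.571297 − 4.610000) / (-12.599691 − 68.372181) = 2.571297 − (25.687026)/(-80.971872) = 2.888531

2.8885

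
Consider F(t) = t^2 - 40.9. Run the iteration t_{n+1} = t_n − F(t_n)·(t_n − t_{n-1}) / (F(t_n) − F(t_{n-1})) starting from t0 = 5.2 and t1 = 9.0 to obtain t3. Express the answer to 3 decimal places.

6.358

F(5.2) = -13.86000, F(9.0) = 40.10000
t2 = 9.00000 − 40.10000·(9.00000 − 5.20000) / (40.10000 − (-13.86000)) = 9.00000 − (152.38000)/(53.96000) = 6.17606
F(6.17606) = -2.75633
t3 = 6.17606 − (-2.75633)·(6.17606 − 9.00000) / (-2.75633 − 40.10000) = 6.17606 − (7.78372)/(-42.85633) = 6.35768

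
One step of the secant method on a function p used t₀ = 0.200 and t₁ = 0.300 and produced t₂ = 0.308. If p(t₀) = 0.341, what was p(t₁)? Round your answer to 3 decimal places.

0.025

The secant line through (0.200, 0.341) and (0.300, p(t₁)) crosses zero at t₂ = 0.308.
So (0.200, 0.341), (0.300, p(t₁)), (0.308, 0) are collinear:
p(t₁) = 0.341 · (0.300 − 0.308) / (0.200 − 0.308) = 0.341 · (-0.00800)/(-0.10800) = 0.02526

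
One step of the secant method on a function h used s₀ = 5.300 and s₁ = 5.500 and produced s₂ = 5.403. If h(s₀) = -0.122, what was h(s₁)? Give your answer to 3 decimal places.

0.115

The secant line through (5.300, -0.122) and (5.500, h(s₁)) crosses zero at s₂ = 5.403.
So (5.300, -0.122), (5.500, h(s₁)), (5.403, 0) are collinear:
h(s₁) = -0.122 · (5.500 − 5.403) / (5.300 − 5.403) = -0.122 · (0.09700)/(-0.10300) = 0.11489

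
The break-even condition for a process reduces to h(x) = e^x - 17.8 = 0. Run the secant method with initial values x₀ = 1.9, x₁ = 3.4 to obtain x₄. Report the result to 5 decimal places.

2.88820

h(1.9) = -11.1141056, h(3.4) = 12.1641000
x₂ = 3.4000000 − 12.1641000·(3.4000000 − 1.9000000) / (12.1641000 − (-11.1141056)) = 3.4000000 − (18.2461501)/(23.2782056) = 2.6161703
h(2.6161703) = -4.1167802
x₃ = 2.6161703 − (-4.1167802)·(2.6161703 − 3.4000000) / (-4.1167802 − 12.1641000) = 2.6161703 − (3.2268548)/(-16.2808802) = 2.8143693
h(2.8143693) = -1.1173495
x₄ = 2.8143693 − (-1.1173495)·(2.8143693 − 2.6161703) / (-1.1173495 − (-4.1167802)) = 2.8143693 − (-0.2214576)/(2.9994307) = 2.8882025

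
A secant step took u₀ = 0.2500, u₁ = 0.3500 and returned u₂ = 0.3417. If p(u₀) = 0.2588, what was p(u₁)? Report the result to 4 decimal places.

-0.0234

The secant line through (0.2500, 0.2588) and (0.3500, p(u₁)) crosses zero at u₂ = 0.3417.
So (0.2500, 0.2588), (0.3500, p(u₁)), (0.3417, 0) are collinear:
p(u₁) = 0.2588 · (0.3500 − 0.3417) / (0.2500 − 0.3417) = 0.2588 · (0.008300)/(-0.091700) = -0.023425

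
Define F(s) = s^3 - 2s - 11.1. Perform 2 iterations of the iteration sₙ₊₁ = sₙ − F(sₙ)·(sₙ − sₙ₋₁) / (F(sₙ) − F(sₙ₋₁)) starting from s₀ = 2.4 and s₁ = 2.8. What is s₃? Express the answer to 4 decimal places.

F(2.4) = -2.076000, F(2.8) = 5.252000
s₂ = 2.800000 − 5.252000·(2.800000 − 2.400000) / (5.252000 − (-2.076000)) = 2.800000 − (2.100800)/(7.328000) = 2.513319
F(2.513319) = -0.250578
s₃ = 2.513319 − (-0.250578)·(2.513319 − 2.800000) / (-0.250578 − 5.252000) = 2.513319 − (0.071836)/(-5.502578) = 2.526374

2.5264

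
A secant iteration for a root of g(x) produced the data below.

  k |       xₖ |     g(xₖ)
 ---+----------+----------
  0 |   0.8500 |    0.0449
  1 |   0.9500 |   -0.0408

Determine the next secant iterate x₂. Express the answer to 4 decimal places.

0.9024

x₂ = 0.9500 − (-0.0408)·(0.9500 − 0.8500) / (-0.0408 − 0.0449)
   = 0.9500 − (-0.004080)/(-0.085700) = 0.902392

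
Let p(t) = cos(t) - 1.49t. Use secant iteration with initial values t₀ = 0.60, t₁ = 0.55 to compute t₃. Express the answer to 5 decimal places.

p(0.60) = -0.0686644, p(0.55) = 0.0330245
t₂ = 0.5500000 − 0.0330245·(0.5500000 − 0.6000000) / (0.0330245 − (-0.0686644)) = 0.5500000 − (-0.0016512)/(0.1016889) = 0.5662380
p(0.5662380) = 0.0002305
t₃ = 0.5662380 − 0.0002305·(0.5662380 − 0.5500000) / (0.0002305 − 0.0330245) = 0.5662380 − (0.0000037)/(-0.0327941) = 0.5663521

0.56635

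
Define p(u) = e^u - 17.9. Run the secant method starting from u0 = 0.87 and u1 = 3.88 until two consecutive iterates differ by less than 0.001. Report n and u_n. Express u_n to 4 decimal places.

n = 8, u_n = 2.8848

p(0.87) = -15.513089, p(3.88) = 30.524215
u2 = 3.880000 − 30.524215·(3.010000)/(46.037304) = 1.884273;  |Δ| = 1.995727
p(1.884273) = -11.318432
u3 = 1.884273 − (-11.318432)·(-1.995727)/(-41.842647) = 2.424117;  |Δ| = 0.539844
p(2.424117) = -6.607746
u4 = 2.424117 − (-6.607746)·(0.539844)/(4.710686) = 3.181364;  |Δ| = 0.757247
p(3.181364) = 6.179571
u5 = 3.181364 − 6.179571·(0.757247)/(12.787317) = 2.815418;  |Δ| = 0.365945
p(2.815418) = -1.199839
u6 = 2.815418 − (-1.199839)·(-0.365945)/(-7.379410) = 2.874918;  |Δ| = 0.059500
p(2.874918) = -0.176021
u7 = 2.874918 − (-0.176021)·(0.059500)/(1.023818) = 2.885148;  |Δ| = 0.010230
p(2.885148) = 0.006219
u8 = 2.885148 − 0.006219·(0.010230)/(0.182240) = 2.884799;  |Δ| = 0.000349
|u8 − u7| = 0.000349 < 0.001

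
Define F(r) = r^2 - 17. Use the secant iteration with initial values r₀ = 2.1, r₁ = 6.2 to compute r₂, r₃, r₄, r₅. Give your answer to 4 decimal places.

3.6169, 4.0160, 4.1302, 4.1230

F(2.1) = -12.590000, F(6.2) = 21.440000
r₂ = 6.200000 − 21.440000·(6.200000 − 2.100000) / (21.440000 − (-12.590000)) = 6.200000 − (87.904000)/(34.030000) = 3.616867
F(3.616867) = -3.918270
r₃ = 3.616867 − (-3.918270)·(3.616867 − 6.200000) / (-3.918270 − 21.440000) = 3.616867 − (10.121410)/(-25.358270) = 4.016004
F(4.016004) = -0.871712
r₄ = 4.016004 − (-0.871712)·(4.016004 − 3.616867) / (-0.871712 − (-3.918270)) = 4.016004 − (-0.347932)/(3.046557) = 4.130209
F(4.130209) = 0.058626
r₅ = 4.130209 − 0.058626·(4.130209 − 4.016004) / (0.058626 − (-0.871712)) = 4.130209 − (0.006695)/(0.930339) = 4.123012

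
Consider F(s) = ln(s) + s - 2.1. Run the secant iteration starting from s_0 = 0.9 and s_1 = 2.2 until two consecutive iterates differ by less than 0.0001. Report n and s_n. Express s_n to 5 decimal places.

n = 5, s_n = 1.61850

F(0.9) = -1.3053605, F(2.2) = 0.8884574
s_2 = 2.2000000 − 0.8884574·(1.3000000)/(2.1938179) = 1.6735230;  |Δ| = 0.5264770
F(1.6735230) = 0.0884540
s_3 = 1.6735230 − 0.0884540·(-0.5264770)/(-0.8000033) = 1.6153120;  |Δ| = 0.0582110
F(1.6153120) = -0.0051599
s_4 = 1.6153120 − (-0.0051599)·(-0.0582110)/(-0.0936139) = 1.6185205;  |Δ| = 0.0032085
F(1.6185205) = 0.0000330
s_5 = 1.6185205 − 0.0000330·(0.0032085)/(0.0051928) = 1.6185001;  |Δ| = 0.0000204
|s_5 − s_4| = 0.0000204 < 0.0001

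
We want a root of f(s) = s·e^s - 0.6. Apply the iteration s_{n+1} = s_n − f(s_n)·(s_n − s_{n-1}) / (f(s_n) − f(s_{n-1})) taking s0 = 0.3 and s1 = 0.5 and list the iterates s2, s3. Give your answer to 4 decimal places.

0.3930, 0.4009

f(0.3) = -0.195042, f(0.5) = 0.224361
s2 = 0.500000 − 0.224361·(0.500000 − 0.300000) / (0.224361 − (-0.195042)) = 0.500000 − (0.044872)/(0.419403) = 0.393010
f(0.393010) = -0.017783
s3 = 0.393010 − (-0.017783)·(0.393010 − 0.500000) / (-0.017783 − 0.224361) = 0.393010 − (0.001903)/(-0.242144) = 0.400867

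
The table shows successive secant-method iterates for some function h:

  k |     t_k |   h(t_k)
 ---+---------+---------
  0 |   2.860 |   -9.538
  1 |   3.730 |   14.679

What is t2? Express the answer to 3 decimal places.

t2 = 3.730 − 14.679·(3.730 − 2.860) / (14.679 − (-9.538))
   = 3.730 − (12.77073)/(24.21700) = 3.20265

3.203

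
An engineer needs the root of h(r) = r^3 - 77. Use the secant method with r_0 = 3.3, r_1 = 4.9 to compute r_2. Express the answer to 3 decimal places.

h(3.3) = -41.06300, h(4.9) = 40.64900
r_2 = 4.90000 − 40.64900·(4.90000 − 3.30000) / (40.64900 − (-41.06300)) = 4.90000 − (65.03840)/(81.71200) = 4.10405

4.104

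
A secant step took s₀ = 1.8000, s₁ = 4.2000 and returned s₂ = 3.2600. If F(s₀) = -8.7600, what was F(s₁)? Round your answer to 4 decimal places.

The secant line through (1.8000, -8.7600) and (4.2000, F(s₁)) crosses zero at s₂ = 3.2600.
So (1.8000, -8.7600), (4.2000, F(s₁)), (3.2600, 0) are collinear:
F(s₁) = -8.7600 · (4.2000 − 3.2600) / (1.8000 − 3.2600) = -8.7600 · (0.940000)/(-1.460000) = 5.640000

5.6400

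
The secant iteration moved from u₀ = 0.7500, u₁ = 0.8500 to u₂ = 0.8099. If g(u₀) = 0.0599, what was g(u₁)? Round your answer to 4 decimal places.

-0.0401

The secant line through (0.7500, 0.0599) and (0.8500, g(u₁)) crosses zero at u₂ = 0.8099.
So (0.7500, 0.0599), (0.8500, g(u₁)), (0.8099, 0) are collinear:
g(u₁) = 0.0599 · (0.8500 − 0.8099) / (0.7500 − 0.8099) = 0.0599 · (0.040100)/(-0.059900) = -0.040100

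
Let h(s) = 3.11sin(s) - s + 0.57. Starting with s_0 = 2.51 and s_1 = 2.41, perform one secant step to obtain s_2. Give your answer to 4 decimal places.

h(2.51) = -0.103760, h(2.41) = 0.237653
s_2 = 2.410000 − 0.237653·(2.410000 − 2.510000) / (0.237653 − (-0.103760)) = 2.410000 − (-0.023765)/(0.341413) = 2.479609

2.4796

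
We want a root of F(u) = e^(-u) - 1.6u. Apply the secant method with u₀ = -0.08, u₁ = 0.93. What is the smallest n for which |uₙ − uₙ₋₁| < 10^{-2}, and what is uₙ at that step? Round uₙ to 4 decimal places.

F(-0.08) = 1.211287, F(0.93) = -1.093446
u₂ = 0.930000 − (-1.093446)·(1.010000)/(-2.304733) = 0.450821;  |Δ| = 0.479179
F(0.450821) = -0.084208
u₃ = 0.450821 − (-0.084208)·(-0.479179)/(1.009238) = 0.410839;  |Δ| = 0.039981
F(0.410839) = 0.005751
u₄ = 0.410839 − 0.005751·(-0.039981)/(0.089958) = 0.413395;  |Δ| = 0.002556
|u₄ − u₃| = 0.002556 < 10^{-2}

n = 4, uₙ = 0.4134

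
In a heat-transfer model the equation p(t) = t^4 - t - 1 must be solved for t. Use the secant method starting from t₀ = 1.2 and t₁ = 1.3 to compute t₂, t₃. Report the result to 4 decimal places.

1.2185, 1.2205

p(1.2) = -0.126400, p(1.3) = 0.556100
t₂ = 1.300000 − 0.556100·(1.300000 − 1.200000) / (0.556100 − (-0.126400)) = 1.300000 − (0.055610)/(0.682500) = 1.218520
p(1.218520) = -0.013915
t₃ = 1.218520 − (-0.013915)·(1.218520 − 1.300000) / (-0.013915 − 0.556100) = 1.218520 − (0.001134)/(-0.570015) = 1.220509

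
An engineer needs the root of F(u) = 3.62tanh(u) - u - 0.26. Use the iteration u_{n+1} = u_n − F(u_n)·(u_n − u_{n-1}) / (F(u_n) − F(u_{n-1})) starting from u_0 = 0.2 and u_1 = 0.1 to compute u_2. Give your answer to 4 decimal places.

F(0.2) = 0.254499, F(0.1) = 0.000798
u_2 = 0.100000 − 0.000798·(0.100000 − 0.200000) / (0.000798 − 0.254499) = 0.100000 − (-0.000080)/(-0.253701) = 0.099685

0.0997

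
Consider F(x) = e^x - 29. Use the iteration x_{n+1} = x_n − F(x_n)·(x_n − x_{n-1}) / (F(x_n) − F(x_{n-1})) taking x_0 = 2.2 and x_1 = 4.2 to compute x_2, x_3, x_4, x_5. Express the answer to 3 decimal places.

F(2.2) = -19.97499, F(4.2) = 37.68633
x_2 = 4.20000 − 37.68633·(4.20000 − 2.20000) / (37.68633 − (-19.97499)) = 4.20000 − (75.37266)/(57.66132) = 2.89284
F(2.89284) = -10.95555
x_3 = 2.89284 − (-10.95555)·(2.89284 − 4.20000) / (-10.95555 − 37.68633) = 2.89284 − (14.32067)/(-48.64188) = 3.18725
F(3.18725) = -4.77831
x_4 = 3.18725 − (-4.77831)·(3.18725 − 2.89284) / (-4.77831 − (-10.95555)) = 3.18725 − (-1.40678)/(6.17724) = 3.41499
F(3.41499) = 1.41650
x_5 = 3.41499 − 1.41650·(3.41499 − 3.18725) / (1.41650 − (-4.77831)) = 3.41499 − (0.32259)/(6.19480) = 3.36291

2.893, 3.187, 3.415, 3.363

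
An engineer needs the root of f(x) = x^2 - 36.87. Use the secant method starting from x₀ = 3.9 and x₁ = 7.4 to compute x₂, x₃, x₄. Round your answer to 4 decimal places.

5.8168, 6.0464, 6.0726

f(3.9) = -21.660000, f(7.4) = 17.890000
x₂ = 7.400000 − 17.890000·(7.400000 − 3.900000) / (17.890000 − (-21.660000)) = 7.400000 − (62.615000)/(39.550000) = 5.816814
f(5.816814) = -3.034673
x₃ = 5.816814 − (-3.034673)·(5.816814 − 7.400000) / (-3.034673 − 17.890000) = 5.816814 − (4.804451)/(-20.924673) = 6.046421
f(6.046421) = -0.310791
x₄ = 6.046421 − (-0.310791)·(6.046421 − 5.816814) / (-0.310791 − (-3.034673)) = 6.046421 − (-0.071360)/(2.723882) = 6.072619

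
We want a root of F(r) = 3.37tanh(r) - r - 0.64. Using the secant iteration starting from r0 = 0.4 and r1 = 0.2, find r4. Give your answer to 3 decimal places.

0.280

F(0.4) = 0.24043, F(0.2) = -0.17485
r2 = 0.20000 − (-0.17485)·(0.20000 − 0.40000) / (-0.17485 − 0.24043) = 0.20000 − (0.03497)/(-0.41527) = 0.28421
F(0.28421) = 0.00859
r3 = 0.28421 − 0.00859·(0.28421 − 0.20000) / (0.00859 − (-0.17485)) = 0.28421 − (0.00072)/(0.18344) = 0.28026
F(0.28026) = 0.00025
r4 = 0.28026 − 0.00025·(0.28026 − 0.28421) / (0.00025 − 0.00859) = 0.28026 − (0.00000)/(-0.00834) = 0.28015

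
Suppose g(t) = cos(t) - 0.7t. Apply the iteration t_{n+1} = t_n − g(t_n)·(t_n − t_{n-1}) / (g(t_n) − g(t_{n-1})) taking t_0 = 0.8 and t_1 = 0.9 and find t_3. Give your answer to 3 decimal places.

g(0.8) = 0.13671, g(0.9) = -0.00839
t_2 = 0.90000 − (-0.00839)·(0.90000 − 0.80000) / (-0.00839 − 0.13671) = 0.90000 − (-0.00084)/(-0.14510) = 0.89422
g(0.89422) = 0.00018
t_3 = 0.89422 − 0.00018·(0.89422 − 0.90000) / (0.00018 − (-0.00839)) = 0.89422 − (0.00000)/(0.00857) = 0.89434

0.894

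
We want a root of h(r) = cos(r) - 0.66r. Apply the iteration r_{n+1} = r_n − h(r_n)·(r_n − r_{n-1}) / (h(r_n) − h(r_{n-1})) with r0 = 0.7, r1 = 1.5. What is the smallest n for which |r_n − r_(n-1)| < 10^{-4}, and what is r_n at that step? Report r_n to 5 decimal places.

h(0.7) = 0.3028422, h(1.5) = -0.9192628
r2 = 1.5000000 − (-0.9192628)·(0.8000000)/(-1.2221050) = 0.8982430;  |Δ| = 0.6017570
h(0.8982430) = 0.0301449
r3 = 0.8982430 − 0.0301449·(-0.6017570)/(0.9494077) = 0.9173496;  |Δ| = 0.0191066
h(0.9173496) = 0.0024760
r4 = 0.9173496 − 0.0024760·(0.0191066)/(-0.0276689) = 0.9190594;  |Δ| = 0.0017098
h(0.9190594) = -0.0000109
r5 = 0.9190594 − (-0.0000109)·(0.0017098)/(-0.0024869) = 0.9190519;  |Δ| = 0.0000075
|r5 − r4| = 0.0000075 < 10^{-4}

n = 5, r_n = 0.91905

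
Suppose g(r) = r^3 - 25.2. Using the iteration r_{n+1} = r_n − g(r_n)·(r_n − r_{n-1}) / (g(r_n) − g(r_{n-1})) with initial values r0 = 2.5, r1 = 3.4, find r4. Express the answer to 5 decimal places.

2.93203

g(2.5) = -9.5750000, g(3.4) = 14.1040000
r2 = 3.4000000 − 14.1040000·(3.4000000 − 2.5000000) / (14.1040000 − (-9.5750000)) = 3.4000000 − (12.6936000)/(23.6790000) = 2.8639301
g(2.8639301) = -1.7097723
r3 = 2.8639301 − (-1.7097723)·(2.8639301 − 3.4000000) / (-1.7097723 − 14.1040000) = 2.8639301 − (0.9165576)/(-15.8137723) = 2.9218895
g(2.9218895) = -0.2545484
r4 = 2.9218895 − (-0.2545484)·(2.9218895 − 2.8639301) / (-0.2545484 − (-1.7097723)) = 2.9218895 − (-0.0147535)/(1.4552239) = 2.9320278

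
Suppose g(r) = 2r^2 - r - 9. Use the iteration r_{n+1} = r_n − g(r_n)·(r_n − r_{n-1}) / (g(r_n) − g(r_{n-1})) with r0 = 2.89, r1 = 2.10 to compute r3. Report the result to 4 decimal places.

g(2.89) = 4.814200, g(2.10) = -2.280000
r2 = 2.100000 − (-2.280000)·(2.100000 − 2.890000) / (-2.280000 − 4.814200) = 2.100000 − (1.801200)/(-7.094200) = 2.353898
g(2.353898) = -0.272230
r3 = 2.353898 − (-0.272230)·(2.353898 − 2.100000) / (-0.272230 − (-2.280000)) = 2.353898 − (-0.069119)/(2.007770) = 2.388323

2.3883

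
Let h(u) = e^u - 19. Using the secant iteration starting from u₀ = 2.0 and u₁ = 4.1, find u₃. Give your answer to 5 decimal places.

h(2.0) = -11.6109439, h(4.1) = 41.3402876
u₂ = 4.1000000 − 41.3402876·(4.1000000 − 2.0000000) / (41.3402876 − (-11.6109439)) = 4.1000000 − (86.8146040)/(52.9512315) = 2.4604800
h(2.4604800) = -7.2895690
u₃ = 2.4604800 − (-7.2895690)·(2.4604800 − 4.1000000) / (-7.2895690 − 41.3402876) = 2.4604800 − (11.9513943)/(-48.6298566) = 2.7062425

2.70624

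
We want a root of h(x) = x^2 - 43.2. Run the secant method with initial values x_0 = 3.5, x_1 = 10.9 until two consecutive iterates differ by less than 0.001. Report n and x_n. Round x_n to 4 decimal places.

n = 6, x_n = 6.5727

h(3.5) = -30.950000, h(10.9) = 75.610000
x_2 = 10.900000 − 75.610000·(7.400000)/(106.560000) = 5.649306;  |Δ| = 5.250694
h(5.649306) = -11.285347
x_3 = 5.649306 − (-11.285347)·(-5.250694)/(-86.895347) = 6.331228;  |Δ| = 0.681923
h(6.331228) = -3.115549
x_4 = 6.331228 − (-3.115549)·(0.681923)/(8.169798) = 6.591279;  |Δ| = 0.260051
h(6.591279) = 0.244961
x_5 = 6.591279 − 0.244961·(0.260051)/(3.360510) = 6.572323;  |Δ| = 0.018956
h(6.572323) = -0.004570
x_6 = 6.572323 − (-0.004570)·(-0.018956)/(-0.249531) = 6.572670;  |Δ| = 0.000347
|x_6 − x_5| = 0.000347 < 0.001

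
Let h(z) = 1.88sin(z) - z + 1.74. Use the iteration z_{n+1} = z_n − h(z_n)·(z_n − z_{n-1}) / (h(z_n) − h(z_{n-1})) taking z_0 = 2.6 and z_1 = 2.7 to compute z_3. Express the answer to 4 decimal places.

2.6415

h(2.6) = 0.109143, h(2.7) = -0.156526
z_2 = 2.700000 − (-0.156526)·(2.700000 − 2.600000) / (-0.156526 − 0.109143) = 2.700000 − (-0.015653)/(-0.265668) = 2.641082
h(2.641082) = 0.001080
z_3 = 2.641082 − 0.001080·(2.641082 − 2.700000) / (0.001080 − (-0.156526)) = 2.641082 − (-0.000064)/(0.157606) = 2.641486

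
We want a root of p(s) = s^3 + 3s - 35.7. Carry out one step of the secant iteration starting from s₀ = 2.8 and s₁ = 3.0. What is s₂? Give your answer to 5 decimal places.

2.98938

p(2.8) = -5.3480000, p(3.0) = 0.3000000
s₂ = 3.0000000 − 0.3000000·(3.0000000 − 2.8000000) / (0.3000000 − (-5.3480000)) = 3.0000000 − (0.0600000)/(5.6480000) = 2.9893768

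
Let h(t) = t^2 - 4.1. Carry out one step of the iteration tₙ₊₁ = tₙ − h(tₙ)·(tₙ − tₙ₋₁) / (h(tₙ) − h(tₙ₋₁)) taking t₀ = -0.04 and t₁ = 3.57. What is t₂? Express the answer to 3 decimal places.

1.121

h(-0.04) = -4.09840, h(3.57) = 8.64490
t₂ = 3.57000 − 8.64490·(3.57000 − (-0.04000)) / (8.64490 − (-4.09840)) = 3.57000 − (31.20809)/(12.74330) = 1.12102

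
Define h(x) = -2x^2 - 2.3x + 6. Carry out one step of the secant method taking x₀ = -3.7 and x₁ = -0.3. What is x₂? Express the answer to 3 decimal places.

-1.442

h(-3.7) = -12.87000, h(-0.3) = 6.51000
x₂ = -0.30000 − 6.51000·(-0.30000 − (-3.70000)) / (6.51000 − (-12.87000)) = -0.30000 − (22.13400)/(19.38000) = -1.44211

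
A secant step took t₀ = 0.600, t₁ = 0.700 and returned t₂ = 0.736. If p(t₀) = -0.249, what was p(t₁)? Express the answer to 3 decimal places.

The secant line through (0.600, -0.249) and (0.700, p(t₁)) crosses zero at t₂ = 0.736.
So (0.600, -0.249), (0.700, p(t₁)), (0.736, 0) are collinear:
p(t₁) = -0.249 · (0.700 − 0.736) / (0.600 − 0.736) = -0.249 · (-0.03600)/(-0.13600) = -0.06591

-0.066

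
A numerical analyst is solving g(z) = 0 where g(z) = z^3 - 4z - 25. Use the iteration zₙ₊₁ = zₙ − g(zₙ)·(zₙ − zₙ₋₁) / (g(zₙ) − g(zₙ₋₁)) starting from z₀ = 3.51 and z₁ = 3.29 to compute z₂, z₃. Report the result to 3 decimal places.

g(3.51) = 4.20355, g(3.29) = -2.54871
z₂ = 3.29000 − (-2.54871)·(3.29000 − 3.51000) / (-2.54871 − 4.20355) = 3.29000 − (0.56072)/(-6.75226) = 3.37304
g(3.37304) = -0.11570
z₃ = 3.37304 − (-0.11570)·(3.37304 − 3.29000) / (-0.11570 − (-2.54871)) = 3.37304 − (-0.00961)/(2.43301) = 3.37699

3.373, 3.377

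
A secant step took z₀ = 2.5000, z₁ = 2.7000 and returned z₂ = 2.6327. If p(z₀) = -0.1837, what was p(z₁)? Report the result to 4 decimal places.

0.0932

The secant line through (2.5000, -0.1837) and (2.7000, p(z₁)) crosses zero at z₂ = 2.6327.
So (2.5000, -0.1837), (2.7000, p(z₁)), (2.6327, 0) are collinear:
p(z₁) = -0.1837 · (2.7000 − 2.6327) / (2.5000 − 2.6327) = -0.1837 · (0.067300)/(-0.132700) = 0.093165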